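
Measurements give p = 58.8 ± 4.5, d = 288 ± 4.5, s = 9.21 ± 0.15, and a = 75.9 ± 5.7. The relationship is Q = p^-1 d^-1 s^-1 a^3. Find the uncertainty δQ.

0.670

Each factor contributes (exponent × relative error)² to (δQ/Q)²:
  (-1·δp/p)² = (-1×0.0765)² = 0.00586;  (-1·δd/d)² = (-1×0.0156)² = 0.000244;  (-1·δs/s)² = (-1×0.0163)² = 0.000265;  (3·δa/a)² = (3×0.0751)² = 0.0508
δQ/Q = √(0.0571) = 0.239
Q = 2.80, so δQ = 0.239 × 2.80 = 0.670.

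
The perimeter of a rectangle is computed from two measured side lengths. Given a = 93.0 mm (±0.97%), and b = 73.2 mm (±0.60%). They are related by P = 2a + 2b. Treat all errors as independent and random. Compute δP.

2.01 mm

For a sum/difference, combine absolute errors in quadrature:
  (2·δa)² = 3.26;  (2·δb)² = 0.772
δP = √(4.03) = 2.01 mm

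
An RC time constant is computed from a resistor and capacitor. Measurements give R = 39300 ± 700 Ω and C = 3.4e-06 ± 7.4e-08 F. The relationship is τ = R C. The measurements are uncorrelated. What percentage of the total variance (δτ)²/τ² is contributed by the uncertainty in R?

40.1%

(δτ/τ)² = (1·δR/R)² + (1·δC/C)²
  R term: (1×0.0178)² = 0.000317
  C term: (1×0.0218)² = 0.000474
Total = 0.000791. Share from R = 0.000317/0.000791 = 0.401.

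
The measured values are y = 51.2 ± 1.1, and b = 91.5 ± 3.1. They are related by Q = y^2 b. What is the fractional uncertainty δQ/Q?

Q is a product of powers, so relative uncertainties combine in quadrature:
  (2·δy/y)² = (2×0.0215)² = 0.00185;  (1·δb/b)² = (1×0.0339)² = 0.00115
δQ/Q = √(0.00299) = 0.0547

0.0547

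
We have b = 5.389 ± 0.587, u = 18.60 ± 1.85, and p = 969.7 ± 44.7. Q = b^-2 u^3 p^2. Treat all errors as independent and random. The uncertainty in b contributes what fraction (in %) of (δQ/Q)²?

32.7%

(δQ/Q)² = (-2·δb/b)² + (3·δu/u)² + (2·δp/p)²
  b term: (-2×0.109)² = 0.0475
  u term: (3×0.0995)² = 0.0890
  p term: (2×0.0461)² = 0.00850
Total = 0.145. Share from b = 0.0475/0.145 = 0.327.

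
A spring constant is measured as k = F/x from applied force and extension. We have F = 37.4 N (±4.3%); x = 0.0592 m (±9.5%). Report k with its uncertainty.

632 ± 65.9 N/m

Products/powers → add relative errors in quadrature, weighted by exponent:
  (1·δF/F)² = (1×0.0430)² = 0.00185;  (-1·δx/x)² = (-1×0.0950)² = 0.00903
δk/k = √(0.0109) = 0.104
k = 632 N/m, so δk = 0.104 × 632 = 65.9 N/m.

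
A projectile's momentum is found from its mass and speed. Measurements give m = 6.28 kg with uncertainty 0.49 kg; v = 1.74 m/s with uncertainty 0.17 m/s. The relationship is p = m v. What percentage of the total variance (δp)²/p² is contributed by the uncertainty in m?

(δp/p)² = (1·δm/m)² + (1·δv/v)²
  m term: (1×0.0780)² = 0.00609
  v term: (1×0.0977)² = 0.00955
Total = 0.0156. Share from m = 0.00609/0.0156 = 0.389.

38.9%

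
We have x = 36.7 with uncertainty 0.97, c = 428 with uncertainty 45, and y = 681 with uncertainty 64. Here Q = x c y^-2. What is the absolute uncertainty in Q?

Q is a product of powers, so relative uncertainties combine in quadrature:
  (1·δx/x)² = (1×0.0264)² = 0.000699;  (1·δc/c)² = (1×0.105)² = 0.0111;  (-2·δy/y)² = (-2×0.0940)² = 0.0353
δQ/Q = √(0.0471) = 0.217
Q = 0.0339, so δQ = 0.217 × 0.0339 = 0.00735.

0.00735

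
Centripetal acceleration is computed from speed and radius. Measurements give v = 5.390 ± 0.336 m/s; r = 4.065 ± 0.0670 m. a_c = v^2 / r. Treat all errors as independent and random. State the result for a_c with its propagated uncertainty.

a_c is a product of powers, so relative uncertainties combine in quadrature:
  (2·δv/v)² = (2×0.0623)² = 0.0155;  (-1·δr/r)² = (-1×0.0165)² = 0.000272
δa_c/a_c = √(0.0158) = 0.126
a_c = 7.147 m/s^2, so δa_c = 0.126 × 7.147 = 0.899 m/s^2.

7.147 ± 0.899 m/s^2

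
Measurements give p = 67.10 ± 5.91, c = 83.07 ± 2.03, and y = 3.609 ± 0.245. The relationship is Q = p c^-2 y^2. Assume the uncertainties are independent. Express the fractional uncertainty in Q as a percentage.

Each factor contributes (exponent × relative error)² to (δQ/Q)²:
  (1·δp/p)² = (1×0.0881)² = 0.00776;  (-2·δc/c)² = (-2×0.0244)² = 0.00239;  (2·δy/y)² = (2×0.0679)² = 0.0184
δQ/Q = √(0.0286) = 0.169

16.9%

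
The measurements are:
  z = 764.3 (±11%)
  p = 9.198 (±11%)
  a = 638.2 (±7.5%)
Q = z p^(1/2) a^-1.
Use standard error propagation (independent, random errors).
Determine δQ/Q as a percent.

Since Q is a product/quotient, work with relative uncertainties:
  (1·δz/z)² = (1×0.110)² = 0.0121;  (½·δp/p)² = (0.5×0.110)² = 0.00303;  (-1·δa/a)² = (-1×0.0750)² = 0.00562
δQ/Q = √(0.0208) = 0.144

14.4%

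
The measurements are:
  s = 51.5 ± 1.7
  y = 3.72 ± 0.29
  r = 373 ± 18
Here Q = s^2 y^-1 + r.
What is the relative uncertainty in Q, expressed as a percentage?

Let p = s^2·y^-1 = 713. δp/p = √((2·δs/s)² + (-1·δy/y)²) = √(0.00436 + 0.00608) = 0.102, so δp = 72.8.
Q = p + r: δQ = √(δp² + δr²) = √(5300 + 324) = 75.0
Q = 1090, so δQ/Q = 75.0/1090 = 0.0691.

6.91%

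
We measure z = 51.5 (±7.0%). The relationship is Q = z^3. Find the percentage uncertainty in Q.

21.0%

Each factor contributes (exponent × relative error)² to (δQ/Q)²:
  (3·δz/z)² = (3×0.0700)² = 0.0441
δQ/Q = √(0.0441) = 0.210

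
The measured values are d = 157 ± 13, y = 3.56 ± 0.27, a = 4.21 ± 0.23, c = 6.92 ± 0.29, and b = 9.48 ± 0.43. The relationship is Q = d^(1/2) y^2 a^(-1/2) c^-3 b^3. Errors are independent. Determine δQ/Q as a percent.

Each factor contributes (exponent × relative error)² to (δQ/Q)²:
  (½·δd/d)² = (0.5×0.0828)² = 0.00171;  (2·δy/y)² = (2×0.0758)² = 0.0230;  (−½·δa/a)² = (-0.5×0.0546)² = 0.000746;  (-3·δc/c)² = (-3×0.0419)² = 0.0158;  (3·δb/b)² = (3×0.0454)² = 0.0185
δQ/Q = √(0.0598) = 0.245

24.5%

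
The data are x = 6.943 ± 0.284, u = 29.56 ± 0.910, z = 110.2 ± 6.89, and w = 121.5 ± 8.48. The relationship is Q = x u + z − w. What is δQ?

Let p = x·u = 205.2. δp/p = √((1·δx/x)² + (1·δu/u)²) = √(0.00167 + 0.000948) = 0.0512, so δp = 10.5.
Q = p + z − w: δQ = √(δp² + δz² + δw²) = √(110 + 47.5 + 71.9) = 15.2

15.2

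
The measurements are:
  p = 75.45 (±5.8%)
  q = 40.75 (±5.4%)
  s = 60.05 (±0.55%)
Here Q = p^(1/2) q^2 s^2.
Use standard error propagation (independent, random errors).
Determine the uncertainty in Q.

5.84e+06

Q is a product of powers, so relative uncertainties combine in quadrature:
  (½·δp/p)² = (0.5×0.0580)² = 0.000841;  (2·δq/q)² = (2×0.0540)² = 0.0117;  (2·δs/s)² = (2×0.00550)² = 0.000121
δQ/Q = √(0.0126) = 0.112
Q = 5.201e+07, so δQ = 0.112 × 5.201e+07 = 5.84e+06.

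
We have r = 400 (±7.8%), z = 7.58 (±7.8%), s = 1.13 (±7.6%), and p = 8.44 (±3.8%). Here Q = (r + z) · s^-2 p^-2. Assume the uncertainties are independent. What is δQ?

Let u = r + z = 408. δu = √(δr² + δz²) = √(973 + 0.350) = 31.2, so δu/u = 0.0766.
Q is then a monomial in u, s, p:
δQ/Q = √((δu/u)² + (-2·δs/s)² + (-2·δp/p)²) = √(0.00586 + 0.0231 + 0.00578) = 0.186
Q = 4.48, so δQ = 0.186 × 4.48 = 0.835.

0.835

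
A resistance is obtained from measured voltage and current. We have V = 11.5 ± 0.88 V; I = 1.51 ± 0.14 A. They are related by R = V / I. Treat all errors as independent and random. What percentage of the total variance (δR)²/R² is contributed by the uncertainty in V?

40.5%

(δR/R)² = (1·δV/V)² + (-1·δI/I)²
  V term: (1×0.0765)² = 0.00586
  I term: (-1×0.0927)² = 0.00860
Total = 0.0145. Share from V = 0.00586/0.0145 = 0.405.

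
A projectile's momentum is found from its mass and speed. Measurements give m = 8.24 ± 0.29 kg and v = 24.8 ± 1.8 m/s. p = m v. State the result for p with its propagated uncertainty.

204 ± 16.5 kg·m/s

Products/powers → add relative errors in quadrature, weighted by exponent:
  (1·δm/m)² = (1×0.0352)² = 0.00124;  (1·δv/v)² = (1×0.0726)² = 0.00527
δp/p = √(0.00651) = 0.0807
p = 204 kg·m/s, so δp = 0.0807 × 204 = 16.5 kg·m/s.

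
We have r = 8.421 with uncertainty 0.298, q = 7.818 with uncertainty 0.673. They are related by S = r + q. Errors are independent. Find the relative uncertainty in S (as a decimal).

0.0453

Each term contributes (cᵢ δxᵢ)² to (δS)²:
  (δr)² = 0.0888;  (δq)² = 0.453
δS = √(0.542) = 0.736
S = 16.24, so δS/S = 0.736/16.24 = 0.0453.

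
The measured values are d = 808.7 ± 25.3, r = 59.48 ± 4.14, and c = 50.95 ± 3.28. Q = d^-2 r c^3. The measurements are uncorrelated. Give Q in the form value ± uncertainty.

For a monomial Q ∝ d^-2, r, c^3, fractional errors add in quadrature:
  (-2·δd/d)² = (-2×0.0313)² = 0.00391;  (1·δr/r)² = (1×0.0696)² = 0.00484;  (3·δc/c)² = (3×0.0644)² = 0.0373
δQ/Q = √(0.0461) = 0.215
Q = 12.03, so δQ = 0.215 × 12.03 = 2.58.

12.03 ± 2.58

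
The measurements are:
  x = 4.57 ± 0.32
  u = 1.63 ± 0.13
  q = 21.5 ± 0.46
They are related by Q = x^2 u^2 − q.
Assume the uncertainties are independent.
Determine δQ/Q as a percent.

Let p = x^2·u^2 = 55.5. δp/p = √((2·δx/x)² + (2·δu/u)²) = √(0.0196 + 0.0254) = 0.212, so δp = 11.8.
Q = p − q: δQ = √(δp² + δq²) = √(139 + 0.212) = 11.8
Q = 34.0, so δQ/Q = 11.8/34.0 = 0.347.

34.7%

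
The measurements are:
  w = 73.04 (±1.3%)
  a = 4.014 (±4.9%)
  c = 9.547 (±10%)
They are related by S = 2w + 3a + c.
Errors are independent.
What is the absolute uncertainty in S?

2.21

Absolute uncertainties add in quadrature for a linear combination:
  (2·δw)² = 3.61;  (3·δa)² = 0.348;  (δc)² = 0.911
δS = √(4.87) = 2.21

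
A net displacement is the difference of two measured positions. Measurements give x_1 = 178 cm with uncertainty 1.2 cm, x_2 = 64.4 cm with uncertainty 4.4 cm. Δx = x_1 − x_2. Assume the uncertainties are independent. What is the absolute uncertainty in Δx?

Sums and differences: (δΔx)² = Σ (cᵢ δxᵢ)².
  (δx_1)² = 1.44;  (δx_2)² = 19.4
δΔx = √(20.8) = 4.56 cm

4.56 cm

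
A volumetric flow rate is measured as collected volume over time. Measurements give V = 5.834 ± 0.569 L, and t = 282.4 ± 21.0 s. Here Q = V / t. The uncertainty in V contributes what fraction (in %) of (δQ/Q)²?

(δQ/Q)² = (1·δV/V)² + (-1·δt/t)²
  V term: (1×0.0975)² = 0.00951
  t term: (-1×0.0744)² = 0.00553
Total = 0.0150. Share from V = 0.00951/0.0150 = 0.632.

63.2%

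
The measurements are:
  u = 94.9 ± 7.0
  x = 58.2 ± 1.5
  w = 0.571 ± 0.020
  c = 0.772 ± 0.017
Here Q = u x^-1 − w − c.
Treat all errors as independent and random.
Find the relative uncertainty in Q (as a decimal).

0.452

Let p = u·x^-1 = 1.63. δp/p = √((1·δu/u)² + (-1·δx/x)²) = √(0.00544 + 0.000664) = 0.0781, so δp = 0.127.
Q = p − w − c: δQ = √(δp² + δw² + δc²) = √(0.0162 + 0.000400 + 0.000289) = 0.130
Q = 0.288, so δQ/Q = 0.130/0.288 = 0.452.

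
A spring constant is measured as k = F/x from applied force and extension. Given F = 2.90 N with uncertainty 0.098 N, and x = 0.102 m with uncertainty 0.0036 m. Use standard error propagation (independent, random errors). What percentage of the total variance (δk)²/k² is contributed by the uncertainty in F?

(δk/k)² = (1·δF/F)² + (-1·δx/x)²
  F term: (1×0.0338)² = 0.00114
  x term: (-1×0.0353)² = 0.00125
Total = 0.00239. Share from F = 0.00114/0.00239 = 0.478.

47.8%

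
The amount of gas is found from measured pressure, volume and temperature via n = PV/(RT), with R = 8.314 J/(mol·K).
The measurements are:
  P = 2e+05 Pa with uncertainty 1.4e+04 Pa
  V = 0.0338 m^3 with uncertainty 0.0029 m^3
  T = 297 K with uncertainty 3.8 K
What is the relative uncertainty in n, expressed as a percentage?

11.1%

Relative error in a monomial: (δn/n)² = Σ (nᵢ · δxᵢ/xᵢ)².
  (1·δP/P)² = (1×0.0700)² = 0.00490;  (1·δV/V)² = (1×0.0858)² = 0.00736;  (-1·δT/T)² = (-1×0.0128)² = 0.000164
δn/n = √(0.0124) = 0.111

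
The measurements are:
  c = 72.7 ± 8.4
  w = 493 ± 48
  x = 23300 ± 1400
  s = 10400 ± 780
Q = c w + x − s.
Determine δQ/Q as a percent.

11.6%

Let p = c·w = 35800. δp/p = √((1·δc/c)² + (1·δw/w)²) = √(0.0134 + 0.00948) = 0.151, so δp = 5420.
Q = p + x − s: δQ = √(δp² + δx² + δs²) = √(2.93e+07 + 1.96e+06 + 6.08e+05) = 5650
Q = 48700, so δQ/Q = 5650/48700 = 0.116.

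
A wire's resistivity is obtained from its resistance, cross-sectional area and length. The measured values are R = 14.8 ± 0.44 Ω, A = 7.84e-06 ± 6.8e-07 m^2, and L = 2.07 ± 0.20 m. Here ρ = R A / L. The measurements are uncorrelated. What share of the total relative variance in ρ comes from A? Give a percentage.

42.4%

(δρ/ρ)² = (1·δR/R)² + (1·δA/A)² + (-1·δL/L)²
  R term: (1×0.0297)² = 0.000884
  A term: (1×0.0867)² = 0.00752
  L term: (-1×0.0966)² = 0.00934
Total = 0.0177. Share from A = 0.00752/0.0177 = 0.424.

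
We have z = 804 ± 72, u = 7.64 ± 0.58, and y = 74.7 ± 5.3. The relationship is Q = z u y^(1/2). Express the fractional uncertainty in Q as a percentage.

Relative error in a monomial: (δQ/Q)² = Σ (nᵢ · δxᵢ/xᵢ)².
  (1·δz/z)² = (1×0.0896)² = 0.00802;  (1·δu/u)² = (1×0.0759)² = 0.00576;  (½·δy/y)² = (0.5×0.0710)² = 0.00126
δQ/Q = √(0.0150) = 0.123

12.3%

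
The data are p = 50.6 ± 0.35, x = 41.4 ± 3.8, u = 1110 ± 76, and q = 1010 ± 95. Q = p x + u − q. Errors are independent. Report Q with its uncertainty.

2190 ± 228

Let w = p·x = 2090. δw/w = √((1·δp/p)² + (1·δx/x)²) = √(4.78e-05 + 0.00842) = 0.0920, so δw = 193.
Q = w + u − q: δQ = √(δw² + δu² + δq²) = √(37200 + 5780 + 9020) = 228
Q = 2190.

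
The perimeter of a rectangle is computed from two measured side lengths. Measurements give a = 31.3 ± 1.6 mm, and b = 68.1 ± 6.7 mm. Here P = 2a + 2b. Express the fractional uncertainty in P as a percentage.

6.93%

For a sum/difference, combine absolute errors in quadrature:
  (2·δa)² = 10.2;  (2·δb)² = 180
δP = √(190) = 13.8 mm
P = 199 mm, so δP/P = 13.8/199 = 0.0693.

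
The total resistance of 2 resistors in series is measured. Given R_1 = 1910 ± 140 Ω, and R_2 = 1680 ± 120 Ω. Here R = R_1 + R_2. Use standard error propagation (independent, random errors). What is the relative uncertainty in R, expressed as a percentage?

5.14%

R is a linear combination, so absolute uncertainties add in quadrature:
  (δR_1)² = 19600;  (δR_2)² = 14400
δR = √(34000) = 184 Ω
R = 3590 Ω, so δR/R = 184/3590 = 0.0514.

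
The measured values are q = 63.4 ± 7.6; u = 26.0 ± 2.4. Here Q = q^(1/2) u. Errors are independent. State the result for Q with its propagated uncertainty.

207 ± 22.8

Q is a product of powers, so relative uncertainties combine in quadrature:
  (½·δq/q)² = (0.5×0.120)² = 0.00359;  (1·δu/u)² = (1×0.0923)² = 0.00852
δQ/Q = √(0.0121) = 0.110
Q = 207, so δQ = 0.110 × 207 = 22.8.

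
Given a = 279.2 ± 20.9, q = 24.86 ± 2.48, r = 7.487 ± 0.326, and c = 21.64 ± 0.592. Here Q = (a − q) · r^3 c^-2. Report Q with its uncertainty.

Let u = a − q = 254.3. δu = √(δa² + δq²) = √(437 + 6.15) = 21.0, so δu/u = 0.0827.
Q is then a monomial in u, r, c:
δQ/Q = √((δu/u)² + (3·δr/r)² + (-2·δc/c)²) = √(0.00685 + 0.0171 + 0.00299) = 0.164
Q = 227.9, so δQ = 0.164 × 227.9 = 37.4.

227.9 ± 37.4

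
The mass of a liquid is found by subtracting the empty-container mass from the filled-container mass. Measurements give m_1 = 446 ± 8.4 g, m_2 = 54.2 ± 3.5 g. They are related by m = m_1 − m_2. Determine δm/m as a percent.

For a sum/difference, combine absolute errors in quadrature:
  (δm_1)² = 70.6;  (δm_2)² = 12.2
δm = √(82.8) = 9.10 g
m = 392 g, so δm/m = 9.10/392 = 0.0232.

2.32%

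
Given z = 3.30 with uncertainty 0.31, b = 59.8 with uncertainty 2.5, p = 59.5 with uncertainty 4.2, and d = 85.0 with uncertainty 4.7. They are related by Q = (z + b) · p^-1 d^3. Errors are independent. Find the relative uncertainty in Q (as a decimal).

Let u = z + b = 63.1. δu = √(δz² + δb²) = √(0.0961 + 6.25) = 2.52, so δu/u = 0.0399.
Q is then a monomial in u, p, d:
δQ/Q = √((δu/u)² + (-1·δp/p)² + (3·δd/d)²) = √(0.00159 + 0.00498 + 0.0275) = 0.185

0.185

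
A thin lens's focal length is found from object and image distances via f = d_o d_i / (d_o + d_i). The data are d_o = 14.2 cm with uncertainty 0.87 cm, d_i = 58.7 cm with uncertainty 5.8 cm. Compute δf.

∂f/∂d_o = (d_i/(d_o+d_i))² = 0.648;  ∂f/∂d_i = (d_o/(d_o+d_i))² = 0.0379
δf = √((∂f/∂d_o · δd_o)² + (∂f/∂d_i · δd_i)²) = √(0.318 + 0.0484) = 0.605 cm

0.605 cm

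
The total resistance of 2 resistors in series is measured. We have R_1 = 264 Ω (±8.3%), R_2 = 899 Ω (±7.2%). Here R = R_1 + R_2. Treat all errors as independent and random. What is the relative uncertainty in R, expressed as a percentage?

For a sum/difference, combine absolute errors in quadrature:
  (δR_1)² = 480;  (δR_2)² = 4190
δR = √(4670) = 68.3 Ω
R = 1160 Ω, so δR/R = 68.3/1160 = 0.0588.

5.88%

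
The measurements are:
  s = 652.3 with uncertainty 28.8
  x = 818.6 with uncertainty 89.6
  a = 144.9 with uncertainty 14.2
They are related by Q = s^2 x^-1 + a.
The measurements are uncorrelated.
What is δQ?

Let p = s^2·x^-1 = 519.8. δp/p = √((2·δs/s)² + (-1·δx/x)²) = √(0.00780 + 0.0120) = 0.141, so δp = 73.1.
Q = p + a: δQ = √(δp² + δa²) = √(5340 + 202) = 74.5

74.5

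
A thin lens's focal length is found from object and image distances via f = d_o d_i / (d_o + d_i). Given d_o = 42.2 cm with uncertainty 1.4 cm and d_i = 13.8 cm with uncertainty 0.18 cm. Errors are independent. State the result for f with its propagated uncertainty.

∂f/∂d_o = (d_i/(d_o+d_i))² = 0.0607;  ∂f/∂d_i = (d_o/(d_o+d_i))² = 0.568
δf = √((∂f/∂d_o · δd_o)² + (∂f/∂d_i · δd_i)²) = √(0.00723 + 0.0104) = 0.133 cm
f = 10.4 cm.

10.4 ± 0.133 cm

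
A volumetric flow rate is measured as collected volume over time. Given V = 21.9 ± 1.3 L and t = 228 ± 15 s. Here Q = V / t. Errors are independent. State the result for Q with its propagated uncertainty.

Each factor contributes (exponent × relative error)² to (δQ/Q)²:
  (1·δV/V)² = (1×0.0594)² = 0.00352;  (-1·δt/t)² = (-1×0.0658)² = 0.00433
δQ/Q = √(0.00785) = 0.0886
Q = 0.0961 L/s, so δQ = 0.0886 × 0.0961 = 0.00851 L/s.

0.0961 ± 0.00851 L/s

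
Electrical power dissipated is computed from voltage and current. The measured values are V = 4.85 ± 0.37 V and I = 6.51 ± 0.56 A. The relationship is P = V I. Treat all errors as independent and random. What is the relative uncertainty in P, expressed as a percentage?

P is a product of powers, so relative uncertainties combine in quadrature:
  (1·δV/V)² = (1×0.0763)² = 0.00582;  (1·δI/I)² = (1×0.0860)² = 0.00740
δP/P = √(0.0132) = 0.115

11.5%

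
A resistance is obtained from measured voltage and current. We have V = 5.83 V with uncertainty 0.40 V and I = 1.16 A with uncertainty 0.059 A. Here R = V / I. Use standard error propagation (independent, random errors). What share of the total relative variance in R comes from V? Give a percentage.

(δR/R)² = (1·δV/V)² + (-1·δI/I)²
  V term: (1×0.0686)² = 0.00471
  I term: (-1×0.0509)² = 0.00259
Total = 0.00729. Share from V = 0.00471/0.00729 = 0.645.

64.5%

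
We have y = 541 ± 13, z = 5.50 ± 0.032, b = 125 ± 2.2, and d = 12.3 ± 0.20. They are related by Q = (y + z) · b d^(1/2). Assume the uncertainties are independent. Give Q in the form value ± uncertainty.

Let u = y + z = 546. δu = √(δy² + δz²) = √(169 + 0.00102) = 13.0, so δu/u = 0.0238.
Q is then a monomial in u, b, d:
δQ/Q = √((δu/u)² + (1·δb/b)² + (½·δd/d)²) = √(0.000566 + 0.000310 + 6.61e-05) = 0.0307
Q = 2.4e+05, so δQ = 0.0307 × 2.4e+05 = 7350.

(2.40 ± 0.0735) × 10^5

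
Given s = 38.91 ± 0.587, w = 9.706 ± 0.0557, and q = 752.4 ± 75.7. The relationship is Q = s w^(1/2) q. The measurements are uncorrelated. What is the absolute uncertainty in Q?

Q is a product of powers, so relative uncertainties combine in quadrature:
  (1·δs/s)² = (1×0.0151)² = 0.000228;  (½·δw/w)² = (0.5×0.00574)² = 8.23e-06;  (1·δq/q)² = (1×0.101)² = 0.0101
δQ/Q = √(0.0104) = 0.102
Q = 91210, so δQ = 0.102 × 91210 = 9280.

9280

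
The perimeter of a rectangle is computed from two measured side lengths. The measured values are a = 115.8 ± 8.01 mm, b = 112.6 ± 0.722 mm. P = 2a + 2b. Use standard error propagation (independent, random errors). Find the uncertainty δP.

For a sum/difference, combine absolute errors in quadrature:
  (2·δa)² = 257;  (2·δb)² = 2.09
δP = √(259) = 16.1 mm

16.1 mm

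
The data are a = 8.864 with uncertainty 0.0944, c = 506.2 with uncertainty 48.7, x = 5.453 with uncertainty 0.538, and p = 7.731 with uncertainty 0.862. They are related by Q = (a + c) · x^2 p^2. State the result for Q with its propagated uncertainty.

Let u = a + c = 515.1. δu = √(δa² + δc²) = √(0.00891 + 2370) = 48.7, so δu/u = 0.0946.
Q is then a monomial in u, x, p:
δQ/Q = √((δu/u)² + (2·δx/x)² + (2·δp/p)²) = √(0.00894 + 0.0389 + 0.0497) = 0.312
Q = 915400, so δQ = 0.312 × 915400 = 2.86e+05.

(9.154 ± 2.86) × 10^5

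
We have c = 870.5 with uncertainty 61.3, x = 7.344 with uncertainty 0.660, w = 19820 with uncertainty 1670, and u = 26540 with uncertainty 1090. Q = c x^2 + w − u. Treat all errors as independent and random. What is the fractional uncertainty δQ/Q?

0.231

Let p = c·x^2 = 46950. δp/p = √((1·δc/c)² + (2·δx/x)²) = √(0.00496 + 0.0323) = 0.193, so δp = 9060.
Q = p + w − u: δQ = √(δp² + δw² + δu²) = √(8.21e+07 + 2.79e+06 + 1.19e+06) = 9280
Q = 40230, so δQ/Q = 9280/40230 = 0.231.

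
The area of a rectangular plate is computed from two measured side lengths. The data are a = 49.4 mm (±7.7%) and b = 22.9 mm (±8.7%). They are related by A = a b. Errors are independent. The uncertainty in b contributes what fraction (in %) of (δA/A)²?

56.1%

(δA/A)² = (1·δa/a)² + (1·δb/b)²
  a term: (1×0.0770)² = 0.00593
  b term: (1×0.0870)² = 0.00757
Total = 0.0135. Share from b = 0.00757/0.0135 = 0.561.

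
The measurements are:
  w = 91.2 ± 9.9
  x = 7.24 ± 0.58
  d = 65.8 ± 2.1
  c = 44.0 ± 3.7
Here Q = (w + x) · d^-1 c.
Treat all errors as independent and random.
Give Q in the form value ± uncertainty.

Let u = w + x = 98.4. δu = √(δw² + δx²) = √(98.0 + 0.336) = 9.92, so δu/u = 0.101.
Q is then a monomial in u, d, c:
δQ/Q = √((δu/u)² + (-1·δd/d)² + (1·δc/c)²) = √(0.0101 + 0.00102 + 0.00707) = 0.135
Q = 65.8, so δQ = 0.135 × 65.8 = 8.89.

65.8 ± 8.89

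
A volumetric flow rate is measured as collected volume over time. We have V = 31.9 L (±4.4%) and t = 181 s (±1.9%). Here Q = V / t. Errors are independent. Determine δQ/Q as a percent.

4.79%

Q is a product of powers, so relative uncertainties combine in quadrature:
  (1·δV/V)² = (1×0.0440)² = 0.00194;  (-1·δt/t)² = (-1×0.0190)² = 0.000361
δQ/Q = √(0.00230) = 0.0479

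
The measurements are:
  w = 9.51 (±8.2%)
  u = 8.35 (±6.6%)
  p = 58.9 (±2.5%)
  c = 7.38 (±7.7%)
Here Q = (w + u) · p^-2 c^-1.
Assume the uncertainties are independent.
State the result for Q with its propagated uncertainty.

(6.98 ± 0.741) × 10^-4

Let h = w + u = 17.9. δh = √(δw² + δu²) = √(0.608 + 0.304) = 0.955, so δh/h = 0.0535.
Q is then a monomial in h, p, c:
δQ/Q = √((δh/h)² + (-2·δp/p)² + (-1·δc/c)²) = √(0.00286 + 0.00250 + 0.00593) = 0.106
Q = 0.000698, so δQ = 0.106 × 0.000698 = 7.41e-05.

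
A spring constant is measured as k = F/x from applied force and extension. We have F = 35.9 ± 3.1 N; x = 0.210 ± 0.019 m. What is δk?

21.4 N/m

For a monomial k ∝ F, x^-1, fractional errors add in quadrature:
  (1·δF/F)² = (1×0.0864)² = 0.00746;  (-1·δx/x)² = (-1×0.0905)² = 0.00819
δk/k = √(0.0156) = 0.125
k = 171 N/m, so δk = 0.125 × 171 = 21.4 N/m.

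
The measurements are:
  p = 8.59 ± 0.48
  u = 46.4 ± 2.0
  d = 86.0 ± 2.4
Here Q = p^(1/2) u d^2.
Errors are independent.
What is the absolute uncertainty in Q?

76300

Products/powers → add relative errors in quadrature, weighted by exponent:
  (½·δp/p)² = (0.5×0.0559)² = 0.000781;  (1·δu/u)² = (1×0.0431)² = 0.00186;  (2·δd/d)² = (2×0.0279)² = 0.00312
δQ/Q = √(0.00575) = 0.0759
Q = 1.01e+06, so δQ = 0.0759 × 1.01e+06 = 76300.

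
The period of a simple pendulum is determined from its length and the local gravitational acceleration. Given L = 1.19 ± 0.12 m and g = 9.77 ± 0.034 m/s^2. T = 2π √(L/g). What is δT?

Since T is a product/quotient, work with relative uncertainties:
  (½·δL/L)² = (0.5×0.101)² = 0.00254;  (−½·δg/g)² = (-0.5×0.00348)² = 3.03e-06
δT/T = √(0.00255) = 0.0505
T = 2.19 s, so δT = 0.0505 × 2.19 = 0.111 s.

0.111 s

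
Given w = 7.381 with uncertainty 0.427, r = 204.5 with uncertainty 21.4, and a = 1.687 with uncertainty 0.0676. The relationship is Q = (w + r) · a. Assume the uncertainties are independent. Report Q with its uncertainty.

357.4 ± 38.8

Let u = w + r = 211.9. δu = √(δw² + δr²) = √(0.182 + 458) = 21.4, so δu/u = 0.101.
Q is then a monomial in u, a:
δQ/Q = √((δu/u)² + (1·δa/a)²) = √(0.0102 + 0.00161) = 0.109
Q = 357.4, so δQ = 0.109 × 357.4 = 38.8.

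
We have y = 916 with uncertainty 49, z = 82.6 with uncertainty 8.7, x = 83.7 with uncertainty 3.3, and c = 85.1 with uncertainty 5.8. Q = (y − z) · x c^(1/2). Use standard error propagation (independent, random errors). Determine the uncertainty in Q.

51000

Let u = y − z = 833. δu = √(δy² + δz²) = √(2400 + 75.7) = 49.8, so δu/u = 0.0597.
Q is then a monomial in u, x, c:
δQ/Q = √((δu/u)² + (1·δx/x)² + (½·δc/c)²) = √(0.00357 + 0.00155 + 0.00116) = 0.0793
Q = 6.43e+05, so δQ = 0.0793 × 6.43e+05 = 51000.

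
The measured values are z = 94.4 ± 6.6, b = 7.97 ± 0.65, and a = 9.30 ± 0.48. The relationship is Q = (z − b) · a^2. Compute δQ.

Let u = z − b = 86.4. δu = √(δz² + δb²) = √(43.6 + 0.423) = 6.63, so δu/u = 0.0767.
Q is then a monomial in u, a:
δQ/Q = √((δu/u)² + (2·δa/a)²) = √(0.00589 + 0.0107) = 0.129
Q = 7480, so δQ = 0.129 × 7480 = 961.

961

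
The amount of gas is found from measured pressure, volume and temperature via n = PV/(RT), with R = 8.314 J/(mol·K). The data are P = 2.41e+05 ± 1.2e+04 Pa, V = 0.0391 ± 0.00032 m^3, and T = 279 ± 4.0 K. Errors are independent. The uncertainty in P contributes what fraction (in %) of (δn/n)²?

(δn/n)² = (1·δP/P)² + (1·δV/V)² + (-1·δT/T)²
  P term: (1×0.0498)² = 0.00248
  V term: (1×0.00818)² = 6.7e-05
  T term: (-1×0.0143)² = 0.000206
Total = 0.00275. Share from P = 0.00248/0.00275 = 0.901.

90.1%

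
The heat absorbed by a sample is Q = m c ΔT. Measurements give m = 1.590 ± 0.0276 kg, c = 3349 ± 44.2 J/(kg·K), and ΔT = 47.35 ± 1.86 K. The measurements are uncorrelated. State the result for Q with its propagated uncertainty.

Since Q is a product/quotient, work with relative uncertainties:
  (1·δm/m)² = (1×0.0174)² = 0.000301;  (1·δc/c)² = (1×0.0132)² = 0.000174;  (1·δΔT/ΔT)² = (1×0.0393)² = 0.00154
δQ/Q = √(0.00202) = 0.0449
Q = 252100 J, so δQ = 0.0449 × 252100 = 11300 J.

252100 ± 11300 J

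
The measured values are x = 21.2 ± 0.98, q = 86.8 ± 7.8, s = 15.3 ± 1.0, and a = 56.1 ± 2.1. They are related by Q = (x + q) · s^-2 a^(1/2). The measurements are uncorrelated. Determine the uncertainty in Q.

0.521

Let u = x + q = 108. δu = √(δx² + δq²) = √(0.960 + 60.8) = 7.86, so δu/u = 0.0728.
Q is then a monomial in u, s, a:
δQ/Q = √((δu/u)² + (-2·δs/s)² + (½·δa/a)²) = √(0.00530 + 0.0171 + 0.000350) = 0.151
Q = 3.46, so δQ = 0.151 × 3.46 = 0.521.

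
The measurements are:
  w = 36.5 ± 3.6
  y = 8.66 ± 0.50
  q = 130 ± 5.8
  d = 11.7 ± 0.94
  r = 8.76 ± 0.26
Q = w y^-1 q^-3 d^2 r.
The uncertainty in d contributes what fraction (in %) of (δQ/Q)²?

(δQ/Q)² = (1·δw/w)² + (-1·δy/y)² + (-3·δq/q)² + (2·δd/d)² + (1·δr/r)²
  w term: (1×0.0986)² = 0.00973
  y term: (-1×0.0577)² = 0.00333
  q term: (-3×0.0446)² = 0.0179
  d term: (2×0.0803)² = 0.0258
  r term: (1×0.0297)² = 0.000881
Total = 0.0577. Share from d = 0.0258/0.0577 = 0.448.

44.8%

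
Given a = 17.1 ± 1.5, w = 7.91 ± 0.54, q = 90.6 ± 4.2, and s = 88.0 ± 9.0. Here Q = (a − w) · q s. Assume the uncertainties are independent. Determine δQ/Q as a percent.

Let u = a − w = 9.19. δu = √(δa² + δw²) = √(2.25 + 0.292) = 1.59, so δu/u = 0.173.
Q is then a monomial in u, q, s:
δQ/Q = √((δu/u)² + (1·δq/q)² + (1·δs/s)²) = √(0.0301 + 0.00215 + 0.0105) = 0.207

20.7%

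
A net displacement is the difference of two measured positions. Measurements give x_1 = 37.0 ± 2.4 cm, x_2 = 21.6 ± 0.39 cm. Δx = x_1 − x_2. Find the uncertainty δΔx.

2.43 cm

For a sum/difference, combine absolute errors in quadrature:
  (δx_1)² = 5.76;  (δx_2)² = 0.152
δΔx = √(5.91) = 2.43 cm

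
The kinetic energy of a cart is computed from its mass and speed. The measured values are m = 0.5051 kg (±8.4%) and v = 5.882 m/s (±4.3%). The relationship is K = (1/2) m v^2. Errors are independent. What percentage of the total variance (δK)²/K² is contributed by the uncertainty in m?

(δK/K)² = (1·δm/m)² + (2·δv/v)²
  m term: (1×0.0840)² = 0.00706
  v term: (2×0.0430)² = 0.00740
Total = 0.0145. Share from m = 0.00706/0.0145 = 0.488.

48.8%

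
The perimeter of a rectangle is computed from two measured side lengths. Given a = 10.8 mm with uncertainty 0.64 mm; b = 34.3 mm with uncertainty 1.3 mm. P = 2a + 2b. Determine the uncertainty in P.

2.90 mm

Each term contributes (cᵢ δxᵢ)² to (δP)²:
  (2·δa)² = 1.64;  (2·δb)² = 6.76
δP = √(8.40) = 2.90 mm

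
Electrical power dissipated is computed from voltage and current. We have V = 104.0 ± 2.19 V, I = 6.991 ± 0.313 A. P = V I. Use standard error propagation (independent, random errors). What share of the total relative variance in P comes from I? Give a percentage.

(δP/P)² = (1·δV/V)² + (1·δI/I)²
  V term: (1×0.0211)² = 0.000443
  I term: (1×0.0448)² = 0.00200
Total = 0.00245. Share from I = 0.00200/0.00245 = 0.819.

81.9%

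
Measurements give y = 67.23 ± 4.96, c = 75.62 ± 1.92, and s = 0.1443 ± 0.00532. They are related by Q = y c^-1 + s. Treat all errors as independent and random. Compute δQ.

Let p = y·c^-1 = 0.8891. δp/p = √((1·δy/y)² + (-1·δc/c)²) = √(0.00544 + 0.000645) = 0.0780, so δp = 0.0694.
Q = p + s: δQ = √(δp² + δs²) = √(0.00481 + 2.83e-05) = 0.0696

0.0696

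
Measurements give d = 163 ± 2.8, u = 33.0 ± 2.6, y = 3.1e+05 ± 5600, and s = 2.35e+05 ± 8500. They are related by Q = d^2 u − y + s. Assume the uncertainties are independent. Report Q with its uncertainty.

Let p = d^2·u = 8.77e+05. δp/p = √((2·δd/d)² + (1·δu/u)²) = √(0.00118 + 0.00621) = 0.0860, so δp = 75400.
Q = p − y + s: δQ = √(δp² + δy² + δs²) = √(5.68e+09 + 3.14e+07 + 7.22e+07) = 76000
Q = 8.02e+05.

(8.02 ± 0.760) × 10^5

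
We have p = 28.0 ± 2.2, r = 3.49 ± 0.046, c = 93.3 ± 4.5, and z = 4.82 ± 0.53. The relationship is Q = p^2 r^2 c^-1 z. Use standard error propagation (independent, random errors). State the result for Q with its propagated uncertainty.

493 ± 98.4

Relative error in a monomial: (δQ/Q)² = Σ (nᵢ · δxᵢ/xᵢ)².
  (2·δp/p)² = (2×0.0786)² = 0.0247;  (2·δr/r)² = (2×0.0132)² = 0.000695;  (-1·δc/c)² = (-1×0.0482)² = 0.00233;  (1·δz/z)² = (1×0.110)² = 0.0121
δQ/Q = √(0.0398) = 0.200
Q = 493, so δQ = 0.200 × 493 = 98.4.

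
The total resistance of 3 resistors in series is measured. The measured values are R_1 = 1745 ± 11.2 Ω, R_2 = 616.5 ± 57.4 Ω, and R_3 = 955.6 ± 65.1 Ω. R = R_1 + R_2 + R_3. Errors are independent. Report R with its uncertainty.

3317 ± 87.5 Ω

Absolute uncertainties add in quadrature for a linear combination:
  (δR_1)² = 125;  (δR_2)² = 3290;  (δR_3)² = 4240
δR = √(7660) = 87.5 Ω
R = 3317 Ω.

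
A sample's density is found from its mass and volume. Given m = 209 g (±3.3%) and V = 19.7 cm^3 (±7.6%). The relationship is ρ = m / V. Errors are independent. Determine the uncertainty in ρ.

Relative error in a monomial: (δρ/ρ)² = Σ (nᵢ · δxᵢ/xᵢ)².
  (1·δm/m)² = (1×0.0330)² = 0.00109;  (-1·δV/V)² = (-1×0.0760)² = 0.00578
δρ/ρ = √(0.00686) = 0.0829
ρ = 10.6 g/cm^3, so δρ = 0.0829 × 10.6 = 0.879 g/cm^3.

0.879 g/cm^3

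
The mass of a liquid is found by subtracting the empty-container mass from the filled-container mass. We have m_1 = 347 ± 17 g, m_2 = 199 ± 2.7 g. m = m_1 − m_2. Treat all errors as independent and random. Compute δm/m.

0.116

Sums and differences: (δm)² = Σ (cᵢ δxᵢ)².
  (δm_1)² = 289;  (δm_2)² = 7.29
δm = √(296) = 17.2 g
m = 148 g, so δm/m = 17.2/148 = 0.116.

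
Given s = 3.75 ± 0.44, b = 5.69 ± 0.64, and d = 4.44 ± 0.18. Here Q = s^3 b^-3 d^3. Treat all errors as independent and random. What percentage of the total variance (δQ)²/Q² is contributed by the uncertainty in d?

5.86%

(δQ/Q)² = (3·δs/s)² + (-3·δb/b)² + (3·δd/d)²
  s term: (3×0.117)² = 0.124
  b term: (-3×0.112)² = 0.114
  d term: (3×0.0405)² = 0.0148
Total = 0.253. Share from d = 0.0148/0.253 = 0.0586.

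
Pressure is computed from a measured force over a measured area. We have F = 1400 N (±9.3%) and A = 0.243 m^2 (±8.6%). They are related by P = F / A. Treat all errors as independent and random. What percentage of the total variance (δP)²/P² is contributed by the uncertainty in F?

(δP/P)² = (1·δF/F)² + (-1·δA/A)²
  F term: (1×0.0930)² = 0.00865
  A term: (-1×0.0860)² = 0.00740
Total = 0.0160. Share from F = 0.00865/0.0160 = 0.539.

53.9%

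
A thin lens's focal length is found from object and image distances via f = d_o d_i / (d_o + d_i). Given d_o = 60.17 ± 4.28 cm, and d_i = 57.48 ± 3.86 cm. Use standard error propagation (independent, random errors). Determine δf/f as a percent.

4.89%

∂f/∂d_o = (d_i/(d_o+d_i))² = 0.239;  ∂f/∂d_i = (d_o/(d_o+d_i))² = 0.262
δf = √((∂f/∂d_o · δd_o)² + (∂f/∂d_i · δd_i)²) = √(1.04 + 1.02) = 1.44 cm
f = 29.40 cm, so δf/f = 1.44/29.40 = 0.0489.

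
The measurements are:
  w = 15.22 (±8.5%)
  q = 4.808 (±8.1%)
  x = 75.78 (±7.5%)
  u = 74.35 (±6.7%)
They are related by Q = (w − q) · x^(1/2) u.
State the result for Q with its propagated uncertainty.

Let h = w − q = 10.41. δh = √(δw² + δq²) = √(1.67 + 0.152) = 1.35, so δh/h = 0.130.
Q is then a monomial in h, x, u:
δQ/Q = √((δh/h)² + (½·δx/x)² + (1·δu/u)²) = √(0.0168 + 0.00141 + 0.00449) = 0.151
Q = 6739, so δQ = 0.151 × 6739 = 1020.

6739 ± 1020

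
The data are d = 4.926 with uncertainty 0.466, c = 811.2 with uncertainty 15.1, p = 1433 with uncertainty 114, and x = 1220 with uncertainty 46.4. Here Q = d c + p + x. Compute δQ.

Let w = d·c = 3996. δw/w = √((1·δd/d)² + (1·δc/c)²) = √(0.00895 + 0.000346) = 0.0964, so δw = 385.
Q = w + p + x: δQ = √(δw² + δp² + δx²) = √(1.48e+05 + 13000 + 2150) = 404

404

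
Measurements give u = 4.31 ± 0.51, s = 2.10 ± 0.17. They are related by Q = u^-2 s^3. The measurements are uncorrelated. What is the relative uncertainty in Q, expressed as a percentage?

33.9%

Since Q is a product/quotient, work with relative uncertainties:
  (-2·δu/u)² = (-2×0.118)² = 0.0560;  (3·δs/s)² = (3×0.0810)² = 0.0590
δQ/Q = √(0.115) = 0.339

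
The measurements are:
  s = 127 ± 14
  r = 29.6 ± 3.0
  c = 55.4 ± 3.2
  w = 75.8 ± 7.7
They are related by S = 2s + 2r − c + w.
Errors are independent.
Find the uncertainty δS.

29.8

S is a linear combination, so absolute uncertainties add in quadrature:
  (2·δs)² = 784;  (2·δr)² = 36.0;  (δc)² = 10.2;  (δw)² = 59.3
δS = √(890) = 29.8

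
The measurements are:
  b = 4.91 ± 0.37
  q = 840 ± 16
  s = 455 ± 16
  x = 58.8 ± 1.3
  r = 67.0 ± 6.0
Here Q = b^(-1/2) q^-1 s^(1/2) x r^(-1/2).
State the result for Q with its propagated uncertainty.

0.0823 ± 0.00557

Relative error in a monomial: (δQ/Q)² = Σ (nᵢ · δxᵢ/xᵢ)².
  (−½·δb/b)² = (-0.5×0.0754)² = 0.00142;  (-1·δq/q)² = (-1×0.0190)² = 0.000363;  (½·δs/s)² = (0.5×0.0352)² = 0.000309;  (1·δx/x)² = (1×0.0221)² = 0.000489;  (−½·δr/r)² = (-0.5×0.0896)² = 0.00200
δQ/Q = √(0.00459) = 0.0677
Q = 0.0823, so δQ = 0.0677 × 0.0823 = 0.00557.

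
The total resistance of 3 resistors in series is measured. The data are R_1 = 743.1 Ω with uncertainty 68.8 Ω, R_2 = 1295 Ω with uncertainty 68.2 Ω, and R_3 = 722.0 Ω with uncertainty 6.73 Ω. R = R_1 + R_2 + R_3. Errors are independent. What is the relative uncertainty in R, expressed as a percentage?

3.52%

For a sum/difference, combine absolute errors in quadrature:
  (δR_1)² = 4730;  (δR_2)² = 4650;  (δR_3)² = 45.3
δR = √(9430) = 97.1 Ω
R = 2760 Ω, so δR/R = 97.1/2760 = 0.0352.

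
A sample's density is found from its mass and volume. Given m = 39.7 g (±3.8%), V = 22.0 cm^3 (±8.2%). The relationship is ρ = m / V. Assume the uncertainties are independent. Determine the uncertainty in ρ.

0.163 g/cm^3

Each factor contributes (exponent × relative error)² to (δρ/ρ)²:
  (1·δm/m)² = (1×0.0380)² = 0.00144;  (-1·δV/V)² = (-1×0.0820)² = 0.00672
δρ/ρ = √(0.00817) = 0.0904
ρ = 1.80 g/cm^3, so δρ = 0.0904 × 1.80 = 0.163 g/cm^3.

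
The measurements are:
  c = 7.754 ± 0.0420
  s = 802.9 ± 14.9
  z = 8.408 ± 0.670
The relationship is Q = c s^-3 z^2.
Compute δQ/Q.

For a monomial Q ∝ c, s^-3, z^2, fractional errors add in quadrature:
  (1·δc/c)² = (1×0.00542)² = 2.93e-05;  (-3·δs/s)² = (-3×0.0186)² = 0.00310;  (2·δz/z)² = (2×0.0797)² = 0.0254
δQ/Q = √(0.0285) = 0.169

0.169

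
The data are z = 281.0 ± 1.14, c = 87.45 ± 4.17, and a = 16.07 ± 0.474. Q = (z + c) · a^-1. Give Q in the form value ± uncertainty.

22.93 ± 0.728

Let u = z + c = 368.4. δu = √(δz² + δc²) = √(1.30 + 17.4) = 4.32, so δu/u = 0.0117.
Q is then a monomial in u, a:
δQ/Q = √((δu/u)² + (-1·δa/a)²) = √(0.000138 + 0.000870) = 0.0317
Q = 22.93, so δQ = 0.0317 × 22.93 = 0.728.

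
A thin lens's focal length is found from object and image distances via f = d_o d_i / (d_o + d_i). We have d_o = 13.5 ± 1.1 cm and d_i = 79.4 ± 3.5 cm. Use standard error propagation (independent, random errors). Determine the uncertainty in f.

∂f/∂d_o = (d_i/(d_o+d_i))² = 0.730;  ∂f/∂d_i = (d_o/(d_o+d_i))² = 0.0211
δf = √((∂f/∂d_o · δd_o)² + (∂f/∂d_i · δd_i)²) = √(0.646 + 0.00546) = 0.807 cm

0.807 cm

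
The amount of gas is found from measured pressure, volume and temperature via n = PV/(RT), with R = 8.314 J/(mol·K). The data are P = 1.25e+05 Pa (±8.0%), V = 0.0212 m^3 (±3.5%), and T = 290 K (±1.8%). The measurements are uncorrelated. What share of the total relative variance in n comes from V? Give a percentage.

(δn/n)² = (1·δP/P)² + (1·δV/V)² + (-1·δT/T)²
  P term: (1×0.0800)² = 0.00640
  V term: (1×0.0350)² = 0.00123
  T term: (-1×0.0180)² = 0.000324
Total = 0.00795. Share from V = 0.00123/0.00795 = 0.154.

15.4%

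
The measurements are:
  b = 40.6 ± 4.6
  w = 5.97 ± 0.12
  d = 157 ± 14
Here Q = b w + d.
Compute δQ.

Let p = b·w = 242. δp/p = √((1·δb/b)² + (1·δw/w)²) = √(0.0128 + 0.000404) = 0.115, so δp = 27.9.
Q = p + d: δQ = √(δp² + δd²) = √(778 + 196) = 31.2

31.2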